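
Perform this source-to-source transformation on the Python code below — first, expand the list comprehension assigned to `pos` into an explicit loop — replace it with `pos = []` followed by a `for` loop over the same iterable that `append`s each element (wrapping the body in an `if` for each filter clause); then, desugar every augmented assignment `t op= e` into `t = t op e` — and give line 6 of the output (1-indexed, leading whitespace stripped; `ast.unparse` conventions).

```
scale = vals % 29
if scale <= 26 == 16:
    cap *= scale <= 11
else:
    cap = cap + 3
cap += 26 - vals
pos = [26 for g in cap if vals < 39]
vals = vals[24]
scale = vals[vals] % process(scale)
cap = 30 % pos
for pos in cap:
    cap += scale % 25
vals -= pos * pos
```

Transformed code:
scale = vals % 29
if scale <= 26 == 16:
    cap = cap * (scale <= 11)
else:
    cap = cap + 3
cap = cap + (26 - vals)
pos = []
for g in cap:
    if vals < 39:
        pos.append(26)
vals = vals[24]
scale = vals[vals] % process(scale)
cap = 30 % pos
for pos in cap:
    cap = cap + scale % 25
vals = vals - pos * pos

cap = cap + (26 - vals)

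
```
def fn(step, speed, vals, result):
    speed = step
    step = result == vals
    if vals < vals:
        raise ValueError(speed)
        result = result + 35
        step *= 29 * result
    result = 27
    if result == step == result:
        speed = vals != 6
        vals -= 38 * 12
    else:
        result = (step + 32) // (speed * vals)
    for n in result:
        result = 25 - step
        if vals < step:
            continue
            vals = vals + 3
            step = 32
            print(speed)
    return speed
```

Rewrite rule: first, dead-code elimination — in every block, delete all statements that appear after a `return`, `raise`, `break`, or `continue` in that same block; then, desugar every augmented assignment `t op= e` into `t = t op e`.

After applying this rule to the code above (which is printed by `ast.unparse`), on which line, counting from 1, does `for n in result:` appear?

12

Transformed code:
def fn(step, speed, vals, result):
    speed = step
    step = result == vals
    if vals < vals:
        raise ValueError(speed)
    result = 27
    if result == step == result:
        speed = vals != 6
        vals = vals - 38 * 12
    else:
        result = (step + 32) // (speed * vals)
    for n in result:
        result = 25 - step
        if vals < step:
            continue
    return speed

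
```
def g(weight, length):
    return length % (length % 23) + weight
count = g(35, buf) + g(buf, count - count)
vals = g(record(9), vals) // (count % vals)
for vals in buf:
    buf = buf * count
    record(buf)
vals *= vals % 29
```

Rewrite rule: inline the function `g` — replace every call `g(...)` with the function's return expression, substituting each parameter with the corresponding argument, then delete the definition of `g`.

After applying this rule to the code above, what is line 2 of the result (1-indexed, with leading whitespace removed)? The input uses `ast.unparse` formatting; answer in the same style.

Transformed code:
count = buf % (buf % 23) + 35 + ((count - count) % ((count - count) % 23) + buf)
vals = (vals % (vals % 23) + record(9)) // (count % vals)
for vals in buf:
    buf = buf * count
    record(buf)
vals *= vals % 29

vals = (vals % (vals % 23) + record(9)) // (count % vals)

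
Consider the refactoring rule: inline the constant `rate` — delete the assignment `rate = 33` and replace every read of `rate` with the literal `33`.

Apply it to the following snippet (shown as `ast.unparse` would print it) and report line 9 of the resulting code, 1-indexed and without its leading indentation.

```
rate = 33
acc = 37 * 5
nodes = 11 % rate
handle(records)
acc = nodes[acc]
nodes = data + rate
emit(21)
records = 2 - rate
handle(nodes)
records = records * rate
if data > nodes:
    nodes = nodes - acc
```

records = records * 33

Transformed code:
acc = 37 * 5
nodes = 11 % 33
handle(records)
acc = nodes[acc]
nodes = data + 33
emit(21)
records = 2 - 33
handle(nodes)
records = records * 33
if data > nodes:
    nodes = nodes - acc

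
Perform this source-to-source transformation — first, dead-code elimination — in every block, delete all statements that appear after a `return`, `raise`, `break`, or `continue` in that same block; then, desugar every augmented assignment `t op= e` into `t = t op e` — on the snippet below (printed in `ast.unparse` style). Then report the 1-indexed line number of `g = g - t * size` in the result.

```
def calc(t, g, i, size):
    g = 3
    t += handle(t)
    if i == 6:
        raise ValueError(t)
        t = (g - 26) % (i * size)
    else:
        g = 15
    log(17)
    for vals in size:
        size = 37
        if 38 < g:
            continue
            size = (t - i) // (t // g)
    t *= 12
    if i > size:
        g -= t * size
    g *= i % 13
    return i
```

15

Transformed code:
def calc(t, g, i, size):
    g = 3
    t = t + handle(t)
    if i == 6:
        raise ValueError(t)
    else:
        g = 15
    log(17)
    for vals in size:
        size = 37
        if 38 < g:
            continue
    t = t * 12
    if i > size:
        g = g - t * size
    g = g * (i % 13)
    return i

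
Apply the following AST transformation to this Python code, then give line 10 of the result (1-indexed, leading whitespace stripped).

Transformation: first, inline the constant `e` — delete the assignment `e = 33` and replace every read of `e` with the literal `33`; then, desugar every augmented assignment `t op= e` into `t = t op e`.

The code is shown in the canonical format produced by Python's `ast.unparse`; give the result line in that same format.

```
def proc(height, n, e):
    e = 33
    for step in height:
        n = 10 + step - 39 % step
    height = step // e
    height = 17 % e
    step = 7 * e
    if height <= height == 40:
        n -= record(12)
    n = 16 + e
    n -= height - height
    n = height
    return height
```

n = n - (height - height)

Transformed code:
def proc(height, n, e):
    for step in height:
        n = 10 + step - 39 % step
    height = step // 33
    height = 17 % 33
    step = 7 * 33
    if height <= height == 40:
        n = n - record(12)
    n = 16 + 33
    n = n - (height - height)
    n = height
    return height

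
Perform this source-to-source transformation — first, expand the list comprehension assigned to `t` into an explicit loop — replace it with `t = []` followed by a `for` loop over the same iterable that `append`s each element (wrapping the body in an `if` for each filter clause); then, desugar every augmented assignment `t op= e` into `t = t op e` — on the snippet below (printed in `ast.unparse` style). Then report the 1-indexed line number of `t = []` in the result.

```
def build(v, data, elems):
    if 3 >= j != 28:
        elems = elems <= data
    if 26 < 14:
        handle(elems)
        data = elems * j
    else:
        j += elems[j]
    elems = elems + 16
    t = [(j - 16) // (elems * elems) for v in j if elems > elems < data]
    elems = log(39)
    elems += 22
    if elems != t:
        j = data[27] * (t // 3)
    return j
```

10

Transformed code:
def build(v, data, elems):
    if 3 >= j != 28:
        elems = elems <= data
    if 26 < 14:
        handle(elems)
        data = elems * j
    else:
        j = j + elems[j]
    elems = elems + 16
    t = []
    for v in j:
        if elems > elems < data:
            t.append((j - 16) // (elems * elems))
    elems = log(39)
    elems = elems + 22
    if elems != t:
        j = data[27] * (t // 3)
    return j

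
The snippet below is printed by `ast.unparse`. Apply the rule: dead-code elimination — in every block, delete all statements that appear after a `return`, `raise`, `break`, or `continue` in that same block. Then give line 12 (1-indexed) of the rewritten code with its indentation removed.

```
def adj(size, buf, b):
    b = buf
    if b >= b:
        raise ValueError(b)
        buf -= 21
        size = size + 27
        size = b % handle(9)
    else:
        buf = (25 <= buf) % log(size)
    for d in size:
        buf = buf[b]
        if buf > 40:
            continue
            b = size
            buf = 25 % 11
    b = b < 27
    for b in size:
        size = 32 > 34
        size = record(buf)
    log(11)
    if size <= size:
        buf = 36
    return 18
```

for b in size:

Transformed code:
def adj(size, buf, b):
    b = buf
    if b >= b:
        raise ValueError(b)
    else:
        buf = (25 <= buf) % log(size)
    for d in size:
        buf = buf[b]
        if buf > 40:
            continue
    b = b < 27
    for b in size:
        size = 32 > 34
        size = record(buf)
    log(11)
    if size <= size:
        buf = 36
    return 18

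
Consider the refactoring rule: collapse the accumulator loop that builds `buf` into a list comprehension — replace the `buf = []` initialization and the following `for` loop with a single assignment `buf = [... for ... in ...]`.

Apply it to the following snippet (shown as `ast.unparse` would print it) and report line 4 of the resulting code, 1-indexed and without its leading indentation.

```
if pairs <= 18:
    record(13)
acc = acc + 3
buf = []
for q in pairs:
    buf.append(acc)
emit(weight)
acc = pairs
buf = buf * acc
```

Transformed code:
if pairs <= 18:
    record(13)
acc = acc + 3
buf = [acc for q in pairs]
emit(weight)
acc = pairs
buf = buf * acc

buf = [acc for q in pairs]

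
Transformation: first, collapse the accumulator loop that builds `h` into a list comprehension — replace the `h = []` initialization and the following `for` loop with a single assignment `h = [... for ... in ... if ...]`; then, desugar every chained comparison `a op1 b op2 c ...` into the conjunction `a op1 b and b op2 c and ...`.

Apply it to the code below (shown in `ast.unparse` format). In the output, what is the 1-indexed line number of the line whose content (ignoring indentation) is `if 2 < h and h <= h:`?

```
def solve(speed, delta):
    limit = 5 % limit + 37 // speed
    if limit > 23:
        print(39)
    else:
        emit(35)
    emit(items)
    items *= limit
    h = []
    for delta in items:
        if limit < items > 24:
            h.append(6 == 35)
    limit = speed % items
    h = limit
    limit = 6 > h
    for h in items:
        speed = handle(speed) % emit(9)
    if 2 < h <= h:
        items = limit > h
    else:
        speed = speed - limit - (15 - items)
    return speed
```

15

Transformed code:
def solve(speed, delta):
    limit = 5 % limit + 37 // speed
    if limit > 23:
        print(39)
    else:
        emit(35)
    emit(items)
    items *= limit
    h = [6 == 35 for delta in items if limit < items and items > 24]
    limit = speed % items
    h = limit
    limit = 6 > h
    for h in items:
        speed = handle(speed) % emit(9)
    if 2 < h and h <= h:
        items = limit > h
    else:
        speed = speed - limit - (15 - items)
    return speed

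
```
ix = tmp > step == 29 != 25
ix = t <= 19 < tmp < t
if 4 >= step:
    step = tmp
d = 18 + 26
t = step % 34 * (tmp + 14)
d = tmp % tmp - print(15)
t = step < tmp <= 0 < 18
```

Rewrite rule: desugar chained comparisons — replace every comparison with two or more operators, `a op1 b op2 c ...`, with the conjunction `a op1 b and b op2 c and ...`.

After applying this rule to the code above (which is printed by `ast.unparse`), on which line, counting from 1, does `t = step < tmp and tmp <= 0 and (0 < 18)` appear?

8

Transformed code:
ix = tmp > step and step == 29 and (29 != 25)
ix = t <= 19 and 19 < tmp and (tmp < t)
if 4 >= step:
    step = tmp
d = 18 + 26
t = step % 34 * (tmp + 14)
d = tmp % tmp - print(15)
t = step < tmp and tmp <= 0 and (0 < 18)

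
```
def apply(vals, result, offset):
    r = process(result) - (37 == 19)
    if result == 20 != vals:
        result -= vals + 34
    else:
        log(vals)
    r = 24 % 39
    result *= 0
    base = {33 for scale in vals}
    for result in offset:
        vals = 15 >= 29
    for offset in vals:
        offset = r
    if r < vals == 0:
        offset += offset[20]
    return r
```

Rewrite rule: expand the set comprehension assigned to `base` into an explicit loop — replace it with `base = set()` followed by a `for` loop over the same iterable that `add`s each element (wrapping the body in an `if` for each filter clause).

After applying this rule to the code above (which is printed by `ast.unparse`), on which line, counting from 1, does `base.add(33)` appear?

Transformed code:
def apply(vals, result, offset):
    r = process(result) - (37 == 19)
    if result == 20 != vals:
        result -= vals + 34
    else:
        log(vals)
    r = 24 % 39
    result *= 0
    base = set()
    for scale in vals:
        base.add(33)
    for result in offset:
        vals = 15 >= 29
    for offset in vals:
        offset = r
    if r < vals == 0:
        offset += offset[20]
    return r

11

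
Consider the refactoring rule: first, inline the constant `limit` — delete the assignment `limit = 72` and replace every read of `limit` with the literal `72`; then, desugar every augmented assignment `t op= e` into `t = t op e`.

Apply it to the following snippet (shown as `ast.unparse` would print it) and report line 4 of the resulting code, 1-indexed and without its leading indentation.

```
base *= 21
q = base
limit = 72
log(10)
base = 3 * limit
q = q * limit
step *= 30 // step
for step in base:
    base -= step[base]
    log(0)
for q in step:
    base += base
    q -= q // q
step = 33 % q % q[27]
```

base = 3 * 72

Transformed code:
base = base * 21
q = base
log(10)
base = 3 * 72
q = q * 72
step = step * (30 // step)
for step in base:
    base = base - step[base]
    log(0)
for q in step:
    base = base + base
    q = q - q // q
step = 33 % q % q[27]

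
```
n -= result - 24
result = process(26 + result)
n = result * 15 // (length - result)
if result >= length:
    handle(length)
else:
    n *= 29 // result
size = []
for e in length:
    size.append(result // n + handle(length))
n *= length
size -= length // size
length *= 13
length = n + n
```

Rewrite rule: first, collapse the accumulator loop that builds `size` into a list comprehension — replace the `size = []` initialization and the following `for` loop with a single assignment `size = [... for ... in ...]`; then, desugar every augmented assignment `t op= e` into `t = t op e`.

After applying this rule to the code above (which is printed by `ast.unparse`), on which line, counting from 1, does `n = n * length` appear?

9

Transformed code:
n = n - (result - 24)
result = process(26 + result)
n = result * 15 // (length - result)
if result >= length:
    handle(length)
else:
    n = n * (29 // result)
size = [result // n + handle(length) for e in length]
n = n * length
size = size - length // size
length = length * 13
length = n + n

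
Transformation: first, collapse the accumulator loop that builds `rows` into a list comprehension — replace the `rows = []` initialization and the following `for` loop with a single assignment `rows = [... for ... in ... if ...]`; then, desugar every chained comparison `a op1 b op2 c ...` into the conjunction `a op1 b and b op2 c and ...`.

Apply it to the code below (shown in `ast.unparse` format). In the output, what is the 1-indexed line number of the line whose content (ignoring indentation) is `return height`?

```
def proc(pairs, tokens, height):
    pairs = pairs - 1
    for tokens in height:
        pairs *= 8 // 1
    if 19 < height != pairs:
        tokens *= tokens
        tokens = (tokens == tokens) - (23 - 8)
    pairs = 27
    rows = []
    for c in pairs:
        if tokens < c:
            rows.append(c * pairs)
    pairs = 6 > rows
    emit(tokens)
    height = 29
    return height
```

Transformed code:
def proc(pairs, tokens, height):
    pairs = pairs - 1
    for tokens in height:
        pairs *= 8 // 1
    if 19 < height and height != pairs:
        tokens *= tokens
        tokens = (tokens == tokens) - (23 - 8)
    pairs = 27
    rows = [c * pairs for c in pairs if tokens < c]
    pairs = 6 > rows
    emit(tokens)
    height = 29
    return height

13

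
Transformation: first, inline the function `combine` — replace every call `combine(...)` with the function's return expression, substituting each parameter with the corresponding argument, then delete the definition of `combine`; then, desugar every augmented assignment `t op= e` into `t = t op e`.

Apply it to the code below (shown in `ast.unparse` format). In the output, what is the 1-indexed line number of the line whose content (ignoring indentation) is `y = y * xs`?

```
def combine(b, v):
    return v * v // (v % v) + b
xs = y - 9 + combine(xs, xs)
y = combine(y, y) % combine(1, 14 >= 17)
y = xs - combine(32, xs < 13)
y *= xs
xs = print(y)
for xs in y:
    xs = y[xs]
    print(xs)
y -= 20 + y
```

Transformed code:
xs = y - 9 + (xs * xs // (xs % xs) + xs)
y = (y * y // (y % y) + y) % ((14 >= 17) * (14 >= 17) // ((14 >= 17) % (14 >= 17)) + 1)
y = xs - ((xs < 13) * (xs < 13) // ((xs < 13) % (xs < 13)) + 32)
y = y * xs
xs = print(y)
for xs in y:
    xs = y[xs]
    print(xs)
y = y - (20 + y)

4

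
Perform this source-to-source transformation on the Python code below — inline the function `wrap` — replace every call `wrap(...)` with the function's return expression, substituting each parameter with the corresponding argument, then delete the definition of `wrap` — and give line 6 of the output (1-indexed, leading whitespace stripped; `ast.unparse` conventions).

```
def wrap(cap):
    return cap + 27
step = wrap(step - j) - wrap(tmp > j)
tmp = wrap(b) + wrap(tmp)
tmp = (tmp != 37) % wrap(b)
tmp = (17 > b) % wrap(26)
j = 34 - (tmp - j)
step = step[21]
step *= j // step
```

Transformed code:
step = step - j + 27 - ((tmp > j) + 27)
tmp = b + 27 + (tmp + 27)
tmp = (tmp != 37) % (b + 27)
tmp = (17 > b) % (26 + 27)
j = 34 - (tmp - j)
step = step[21]
step *= j // step

step = step[21]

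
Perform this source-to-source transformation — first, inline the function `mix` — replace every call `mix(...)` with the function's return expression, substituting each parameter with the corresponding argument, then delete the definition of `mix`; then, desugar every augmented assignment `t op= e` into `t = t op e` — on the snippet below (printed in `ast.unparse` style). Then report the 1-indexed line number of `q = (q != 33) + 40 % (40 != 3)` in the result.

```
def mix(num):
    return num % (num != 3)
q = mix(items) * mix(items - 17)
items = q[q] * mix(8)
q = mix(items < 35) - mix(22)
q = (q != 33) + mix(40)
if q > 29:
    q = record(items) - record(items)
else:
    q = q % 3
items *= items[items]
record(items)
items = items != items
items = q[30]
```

4

Transformed code:
q = items % (items != 3) * ((items - 17) % (items - 17 != 3))
items = q[q] * (8 % (8 != 3))
q = (items < 35) % ((items < 35) != 3) - 22 % (22 != 3)
q = (q != 33) + 40 % (40 != 3)
if q > 29:
    q = record(items) - record(items)
else:
    q = q % 3
items = items * items[items]
record(items)
items = items != items
items = q[30]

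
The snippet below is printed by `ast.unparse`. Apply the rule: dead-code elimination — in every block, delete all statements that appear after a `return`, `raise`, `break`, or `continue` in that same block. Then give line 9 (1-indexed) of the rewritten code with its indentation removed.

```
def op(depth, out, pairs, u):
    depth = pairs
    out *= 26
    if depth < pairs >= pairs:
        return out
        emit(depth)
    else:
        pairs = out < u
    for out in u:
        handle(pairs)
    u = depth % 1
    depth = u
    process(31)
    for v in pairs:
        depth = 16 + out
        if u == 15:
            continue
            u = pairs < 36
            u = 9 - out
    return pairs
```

handle(pairs)

Transformed code:
def op(depth, out, pairs, u):
    depth = pairs
    out *= 26
    if depth < pairs >= pairs:
        return out
    else:
        pairs = out < u
    for out in u:
        handle(pairs)
    u = depth % 1
    depth = u
    process(31)
    for v in pairs:
        depth = 16 + out
        if u == 15:
            continue
    return pairs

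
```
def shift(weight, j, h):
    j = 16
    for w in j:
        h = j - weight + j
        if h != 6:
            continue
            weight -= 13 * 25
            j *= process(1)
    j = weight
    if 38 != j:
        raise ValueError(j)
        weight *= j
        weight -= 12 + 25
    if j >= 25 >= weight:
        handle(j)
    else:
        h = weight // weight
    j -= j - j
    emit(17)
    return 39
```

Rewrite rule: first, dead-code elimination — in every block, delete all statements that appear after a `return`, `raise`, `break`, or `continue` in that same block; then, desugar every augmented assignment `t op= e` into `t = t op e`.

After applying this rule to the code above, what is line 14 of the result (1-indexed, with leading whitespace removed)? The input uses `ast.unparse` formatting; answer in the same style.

Transformed code:
def shift(weight, j, h):
    j = 16
    for w in j:
        h = j - weight + j
        if h != 6:
            continue
    j = weight
    if 38 != j:
        raise ValueError(j)
    if j >= 25 >= weight:
        handle(j)
    else:
        h = weight // weight
    j = j - (j - j)
    emit(17)
    return 39

j = j - (j - j)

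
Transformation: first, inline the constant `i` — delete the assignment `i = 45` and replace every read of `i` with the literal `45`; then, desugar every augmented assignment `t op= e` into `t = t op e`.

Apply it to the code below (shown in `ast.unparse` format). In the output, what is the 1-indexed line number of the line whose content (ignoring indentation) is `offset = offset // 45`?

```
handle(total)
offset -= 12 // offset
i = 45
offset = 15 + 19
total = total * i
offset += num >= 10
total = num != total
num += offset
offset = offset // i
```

Transformed code:
handle(total)
offset = offset - 12 // offset
offset = 15 + 19
total = total * 45
offset = offset + (num >= 10)
total = num != total
num = num + offset
offset = offset // 45

8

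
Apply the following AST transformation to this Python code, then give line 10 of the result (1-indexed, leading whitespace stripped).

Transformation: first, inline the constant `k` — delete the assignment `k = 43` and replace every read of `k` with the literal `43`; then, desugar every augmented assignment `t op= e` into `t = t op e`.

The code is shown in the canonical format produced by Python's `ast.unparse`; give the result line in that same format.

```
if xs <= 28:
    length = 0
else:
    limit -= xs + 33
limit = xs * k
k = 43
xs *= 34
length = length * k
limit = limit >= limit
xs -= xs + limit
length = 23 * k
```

length = 23 * 43

Transformed code:
if xs <= 28:
    length = 0
else:
    limit = limit - (xs + 33)
limit = xs * 43
xs = xs * 34
length = length * 43
limit = limit >= limit
xs = xs - (xs + limit)
length = 23 * 43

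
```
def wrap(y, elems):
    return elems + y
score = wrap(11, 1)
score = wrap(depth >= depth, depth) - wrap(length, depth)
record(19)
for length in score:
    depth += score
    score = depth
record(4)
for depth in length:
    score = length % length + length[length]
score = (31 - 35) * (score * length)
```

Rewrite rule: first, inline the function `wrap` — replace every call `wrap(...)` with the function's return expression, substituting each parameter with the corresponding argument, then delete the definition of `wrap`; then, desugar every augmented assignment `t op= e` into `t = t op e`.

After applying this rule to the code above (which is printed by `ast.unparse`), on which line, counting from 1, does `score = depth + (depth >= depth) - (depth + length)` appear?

2

Transformed code:
score = 1 + 11
score = depth + (depth >= depth) - (depth + length)
record(19)
for length in score:
    depth = depth + score
    score = depth
record(4)
for depth in length:
    score = length % length + length[length]
score = (31 - 35) * (score * length)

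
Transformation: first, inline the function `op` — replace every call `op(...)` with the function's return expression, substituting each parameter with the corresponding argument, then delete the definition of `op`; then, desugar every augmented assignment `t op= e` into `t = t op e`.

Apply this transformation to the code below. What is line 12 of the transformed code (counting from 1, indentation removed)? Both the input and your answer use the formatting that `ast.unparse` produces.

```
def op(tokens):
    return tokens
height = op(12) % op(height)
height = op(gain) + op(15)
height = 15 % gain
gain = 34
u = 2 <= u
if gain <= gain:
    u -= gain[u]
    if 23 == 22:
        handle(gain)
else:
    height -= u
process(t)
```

Transformed code:
height = 12 % height
height = gain + 15
height = 15 % gain
gain = 34
u = 2 <= u
if gain <= gain:
    u = u - gain[u]
    if 23 == 22:
        handle(gain)
else:
    height = height - u
process(t)

process(t)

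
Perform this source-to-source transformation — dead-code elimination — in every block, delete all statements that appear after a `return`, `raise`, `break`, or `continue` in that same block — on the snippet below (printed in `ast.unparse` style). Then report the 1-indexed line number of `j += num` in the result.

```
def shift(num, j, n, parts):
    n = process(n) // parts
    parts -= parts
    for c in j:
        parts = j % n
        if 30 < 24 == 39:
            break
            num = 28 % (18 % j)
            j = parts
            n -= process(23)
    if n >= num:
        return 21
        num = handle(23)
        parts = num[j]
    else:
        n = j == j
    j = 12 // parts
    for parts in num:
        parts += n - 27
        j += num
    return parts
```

15

Transformed code:
def shift(num, j, n, parts):
    n = process(n) // parts
    parts -= parts
    for c in j:
        parts = j % n
        if 30 < 24 == 39:
            break
    if n >= num:
        return 21
    else:
        n = j == j
    j = 12 // parts
    for parts in num:
        parts += n - 27
        j += num
    return parts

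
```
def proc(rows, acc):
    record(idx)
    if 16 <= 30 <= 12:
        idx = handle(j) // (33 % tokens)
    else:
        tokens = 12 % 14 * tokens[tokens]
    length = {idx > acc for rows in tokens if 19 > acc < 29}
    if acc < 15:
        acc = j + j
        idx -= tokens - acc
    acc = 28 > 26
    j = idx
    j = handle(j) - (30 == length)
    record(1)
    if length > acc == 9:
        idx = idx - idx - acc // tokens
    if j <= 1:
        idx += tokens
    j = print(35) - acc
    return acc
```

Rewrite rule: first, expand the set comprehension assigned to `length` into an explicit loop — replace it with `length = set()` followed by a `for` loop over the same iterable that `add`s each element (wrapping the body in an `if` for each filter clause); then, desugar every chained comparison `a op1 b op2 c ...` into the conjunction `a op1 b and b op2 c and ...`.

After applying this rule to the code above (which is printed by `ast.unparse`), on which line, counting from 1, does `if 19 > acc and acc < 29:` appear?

Transformed code:
def proc(rows, acc):
    record(idx)
    if 16 <= 30 and 30 <= 12:
        idx = handle(j) // (33 % tokens)
    else:
        tokens = 12 % 14 * tokens[tokens]
    length = set()
    for rows in tokens:
        if 19 > acc and acc < 29:
            length.add(idx > acc)
    if acc < 15:
        acc = j + j
        idx -= tokens - acc
    acc = 28 > 26
    j = idx
    j = handle(j) - (30 == length)
    record(1)
    if length > acc and acc == 9:
        idx = idx - idx - acc // tokens
    if j <= 1:
        idx += tokens
    j = print(35) - acc
    return acc

9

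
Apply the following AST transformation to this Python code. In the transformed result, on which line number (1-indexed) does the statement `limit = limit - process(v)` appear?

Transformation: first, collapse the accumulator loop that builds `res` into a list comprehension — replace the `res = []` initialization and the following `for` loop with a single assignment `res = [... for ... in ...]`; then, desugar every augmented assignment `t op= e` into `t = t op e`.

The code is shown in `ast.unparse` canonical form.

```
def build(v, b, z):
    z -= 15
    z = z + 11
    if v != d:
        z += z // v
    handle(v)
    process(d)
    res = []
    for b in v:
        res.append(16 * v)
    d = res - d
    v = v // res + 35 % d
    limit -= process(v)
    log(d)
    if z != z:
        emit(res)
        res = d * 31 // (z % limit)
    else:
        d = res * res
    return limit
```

11

Transformed code:
def build(v, b, z):
    z = z - 15
    z = z + 11
    if v != d:
        z = z + z // v
    handle(v)
    process(d)
    res = [16 * v for b in v]
    d = res - d
    v = v // res + 35 % d
    limit = limit - process(v)
    log(d)
    if z != z:
        emit(res)
        res = d * 31 // (z % limit)
    else:
        d = res * res
    return limit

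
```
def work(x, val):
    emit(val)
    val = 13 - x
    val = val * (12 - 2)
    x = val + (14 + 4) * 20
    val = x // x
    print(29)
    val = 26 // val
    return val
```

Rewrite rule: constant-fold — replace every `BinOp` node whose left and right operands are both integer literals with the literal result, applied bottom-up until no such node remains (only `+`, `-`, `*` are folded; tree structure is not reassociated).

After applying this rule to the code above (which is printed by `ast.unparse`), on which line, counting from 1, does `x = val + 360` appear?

5

Transformed code:
def work(x, val):
    emit(val)
    val = 13 - x
    val = val * 10
    x = val + 360
    val = x // x
    print(29)
    val = 26 // val
    return val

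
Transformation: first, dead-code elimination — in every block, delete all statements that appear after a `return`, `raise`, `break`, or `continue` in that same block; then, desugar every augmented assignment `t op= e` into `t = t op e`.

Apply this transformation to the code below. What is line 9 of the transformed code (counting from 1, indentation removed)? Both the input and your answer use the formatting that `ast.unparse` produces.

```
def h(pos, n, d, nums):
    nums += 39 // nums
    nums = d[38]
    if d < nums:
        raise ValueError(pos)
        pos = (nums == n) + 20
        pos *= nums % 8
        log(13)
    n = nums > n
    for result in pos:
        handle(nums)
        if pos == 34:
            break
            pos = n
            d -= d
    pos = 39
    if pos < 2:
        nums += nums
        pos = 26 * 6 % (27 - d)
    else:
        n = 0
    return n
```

Transformed code:
def h(pos, n, d, nums):
    nums = nums + 39 // nums
    nums = d[38]
    if d < nums:
        raise ValueError(pos)
    n = nums > n
    for result in pos:
        handle(nums)
        if pos == 34:
            break
    pos = 39
    if pos < 2:
        nums = nums + nums
        pos = 26 * 6 % (27 - d)
    else:
        n = 0
    return n

if pos == 34:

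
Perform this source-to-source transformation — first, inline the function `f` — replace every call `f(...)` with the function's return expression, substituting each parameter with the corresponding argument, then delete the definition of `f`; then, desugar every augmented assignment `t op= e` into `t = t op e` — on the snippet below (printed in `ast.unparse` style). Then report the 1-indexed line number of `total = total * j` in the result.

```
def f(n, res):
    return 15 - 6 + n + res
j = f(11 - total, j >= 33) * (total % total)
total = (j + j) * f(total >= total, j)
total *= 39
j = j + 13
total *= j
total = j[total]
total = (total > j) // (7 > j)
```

Transformed code:
j = (15 - 6 + (11 - total) + (j >= 33)) * (total % total)
total = (j + j) * (15 - 6 + (total >= total) + j)
total = total * 39
j = j + 13
total = total * j
total = j[total]
total = (total > j) // (7 > j)

5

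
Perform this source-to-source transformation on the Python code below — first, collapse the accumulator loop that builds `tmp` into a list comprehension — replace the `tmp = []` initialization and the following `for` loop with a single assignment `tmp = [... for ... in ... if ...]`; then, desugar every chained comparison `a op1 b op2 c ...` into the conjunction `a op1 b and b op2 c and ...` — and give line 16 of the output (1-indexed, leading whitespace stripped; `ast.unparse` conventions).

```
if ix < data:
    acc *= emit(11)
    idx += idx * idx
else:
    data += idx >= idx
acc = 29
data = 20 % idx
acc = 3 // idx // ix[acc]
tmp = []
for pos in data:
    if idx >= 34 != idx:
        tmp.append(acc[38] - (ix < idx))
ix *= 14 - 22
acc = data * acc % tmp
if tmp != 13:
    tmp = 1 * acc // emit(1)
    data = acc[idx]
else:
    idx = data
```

idx = data

Transformed code:
if ix < data:
    acc *= emit(11)
    idx += idx * idx
else:
    data += idx >= idx
acc = 29
data = 20 % idx
acc = 3 // idx // ix[acc]
tmp = [acc[38] - (ix < idx) for pos in data if idx >= 34 and 34 != idx]
ix *= 14 - 22
acc = data * acc % tmp
if tmp != 13:
    tmp = 1 * acc // emit(1)
    data = acc[idx]
else:
    idx = data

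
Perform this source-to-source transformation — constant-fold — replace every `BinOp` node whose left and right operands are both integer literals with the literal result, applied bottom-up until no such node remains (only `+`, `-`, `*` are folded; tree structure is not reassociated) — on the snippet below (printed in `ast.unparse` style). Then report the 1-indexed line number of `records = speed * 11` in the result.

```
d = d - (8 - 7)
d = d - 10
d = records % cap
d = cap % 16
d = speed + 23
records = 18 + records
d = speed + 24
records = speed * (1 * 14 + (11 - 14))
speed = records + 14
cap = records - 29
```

Transformed code:
d = d - 1
d = d - 10
d = records % cap
d = cap % 16
d = speed + 23
records = 18 + records
d = speed + 24
records = speed * 11
speed = records + 14
cap = records - 29

8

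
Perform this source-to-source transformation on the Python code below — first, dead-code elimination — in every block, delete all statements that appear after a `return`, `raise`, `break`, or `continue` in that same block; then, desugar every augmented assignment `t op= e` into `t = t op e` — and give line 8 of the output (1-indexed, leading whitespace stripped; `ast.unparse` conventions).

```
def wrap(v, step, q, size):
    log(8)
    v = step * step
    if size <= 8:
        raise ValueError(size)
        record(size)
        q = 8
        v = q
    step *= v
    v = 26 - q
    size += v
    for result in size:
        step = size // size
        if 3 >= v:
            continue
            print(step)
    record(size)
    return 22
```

Transformed code:
def wrap(v, step, q, size):
    log(8)
    v = step * step
    if size <= 8:
        raise ValueError(size)
    step = step * v
    v = 26 - q
    size = size + v
    for result in size:
        step = size // size
        if 3 >= v:
            continue
    record(size)
    return 22

size = size + v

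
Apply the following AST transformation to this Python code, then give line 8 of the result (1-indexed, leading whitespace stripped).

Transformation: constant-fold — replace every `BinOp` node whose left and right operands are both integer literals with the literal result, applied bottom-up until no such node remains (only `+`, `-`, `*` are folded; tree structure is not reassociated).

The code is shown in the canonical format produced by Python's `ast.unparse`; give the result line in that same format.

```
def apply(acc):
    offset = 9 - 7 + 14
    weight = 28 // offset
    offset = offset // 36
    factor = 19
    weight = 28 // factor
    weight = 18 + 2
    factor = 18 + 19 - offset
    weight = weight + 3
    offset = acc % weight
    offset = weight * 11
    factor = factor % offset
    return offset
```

Transformed code:
def apply(acc):
    offset = 16
    weight = 28 // offset
    offset = offset // 36
    factor = 19
    weight = 28 // factor
    weight = 20
    factor = 37 - offset
    weight = weight + 3
    offset = acc % weight
    offset = weight * 11
    factor = factor % offset
    return offset

factor = 37 - offset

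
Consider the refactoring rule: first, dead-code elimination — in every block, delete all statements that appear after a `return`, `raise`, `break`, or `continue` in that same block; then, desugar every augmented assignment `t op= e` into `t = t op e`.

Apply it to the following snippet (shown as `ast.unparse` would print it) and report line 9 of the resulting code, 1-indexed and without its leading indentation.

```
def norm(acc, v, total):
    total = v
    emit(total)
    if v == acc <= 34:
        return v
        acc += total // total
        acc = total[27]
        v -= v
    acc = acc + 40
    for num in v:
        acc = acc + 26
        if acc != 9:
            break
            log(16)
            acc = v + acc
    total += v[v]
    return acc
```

if acc != 9:

Transformed code:
def norm(acc, v, total):
    total = v
    emit(total)
    if v == acc <= 34:
        return v
    acc = acc + 40
    for num in v:
        acc = acc + 26
        if acc != 9:
            break
    total = total + v[v]
    return acc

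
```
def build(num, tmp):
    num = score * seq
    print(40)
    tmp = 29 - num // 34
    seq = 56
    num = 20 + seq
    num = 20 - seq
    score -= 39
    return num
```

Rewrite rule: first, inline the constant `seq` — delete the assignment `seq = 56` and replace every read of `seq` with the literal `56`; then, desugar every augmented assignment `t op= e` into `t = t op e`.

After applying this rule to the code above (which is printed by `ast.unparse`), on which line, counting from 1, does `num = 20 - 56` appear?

6

Transformed code:
def build(num, tmp):
    num = score * 56
    print(40)
    tmp = 29 - num // 34
    num = 20 + 56
    num = 20 - 56
    score = score - 39
    return num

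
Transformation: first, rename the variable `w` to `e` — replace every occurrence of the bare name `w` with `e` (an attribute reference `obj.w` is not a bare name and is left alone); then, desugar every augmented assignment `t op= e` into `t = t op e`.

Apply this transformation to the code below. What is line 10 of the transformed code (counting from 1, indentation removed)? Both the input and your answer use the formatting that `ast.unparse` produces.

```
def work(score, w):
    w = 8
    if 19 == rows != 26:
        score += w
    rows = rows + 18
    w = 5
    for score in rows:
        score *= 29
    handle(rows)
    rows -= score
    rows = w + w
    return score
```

rows = rows - score

Transformed code:
def work(score, e):
    e = 8
    if 19 == rows != 26:
        score = score + e
    rows = rows + 18
    e = 5
    for score in rows:
        score = score * 29
    handle(rows)
    rows = rows - score
    rows = e + e
    return score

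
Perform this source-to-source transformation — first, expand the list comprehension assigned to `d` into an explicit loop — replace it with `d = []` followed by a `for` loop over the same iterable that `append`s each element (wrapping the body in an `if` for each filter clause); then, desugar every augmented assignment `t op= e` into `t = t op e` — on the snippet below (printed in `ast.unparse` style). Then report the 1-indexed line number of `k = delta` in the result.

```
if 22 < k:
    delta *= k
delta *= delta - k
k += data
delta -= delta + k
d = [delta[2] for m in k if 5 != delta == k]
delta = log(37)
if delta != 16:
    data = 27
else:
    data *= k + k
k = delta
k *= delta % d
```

15

Transformed code:
if 22 < k:
    delta = delta * k
delta = delta * (delta - k)
k = k + data
delta = delta - (delta + k)
d = []
for m in k:
    if 5 != delta == k:
        d.append(delta[2])
delta = log(37)
if delta != 16:
    data = 27
else:
    data = data * (k + k)
k = delta
k = k * (delta % d)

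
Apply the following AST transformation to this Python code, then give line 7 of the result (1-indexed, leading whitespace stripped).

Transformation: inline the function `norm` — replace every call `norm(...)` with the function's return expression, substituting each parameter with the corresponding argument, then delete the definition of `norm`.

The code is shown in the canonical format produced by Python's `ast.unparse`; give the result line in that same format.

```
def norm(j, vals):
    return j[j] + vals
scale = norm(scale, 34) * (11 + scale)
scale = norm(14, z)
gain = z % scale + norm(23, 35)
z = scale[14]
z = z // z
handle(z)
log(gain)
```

log(gain)

Transformed code:
scale = (scale[scale] + 34) * (11 + scale)
scale = 14[14] + z
gain = z % scale + (23[23] + 35)
z = scale[14]
z = z // z
handle(z)
log(gain)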